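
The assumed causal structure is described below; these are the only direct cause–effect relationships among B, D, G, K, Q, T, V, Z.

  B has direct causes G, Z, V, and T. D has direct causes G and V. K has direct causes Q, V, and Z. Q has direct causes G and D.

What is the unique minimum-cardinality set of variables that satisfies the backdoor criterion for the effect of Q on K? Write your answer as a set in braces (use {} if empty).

Variables eligible for adjustment (non-descendants of Q, excluding Q and K): {B, D, G, T, V, Z}.
Backdoor paths from Q to K:
  P1: Q <- G -> B <- V -> K
  P2: Q <- G -> B <- Z -> K
  P3: Q <- G -> D <- V -> B <- Z -> K
  P4: Q <- G -> D <- V -> K
  P5: Q <- D <- G -> B <- V -> K
  P6: Q <- D <- G -> B <- Z -> K
  P7: Q <- D <- V -> B <- Z -> K
  P8: Q <- D <- V -> K
The empty set is not sufficient: P8 (Q <- D <- V -> K) has no collider blocking it and no conditioned non-collider, so it is open.
Try {V}:
  P1: blocked at collider B (neither it nor any descendant is in the conditioning set).
  P2: blocked at collider B (neither it nor any descendant is in the conditioning set).
  P3: blocked at collider D (neither it nor any descendant is in the conditioning set).
  P4: blocked at collider D (neither it nor any descendant is in the conditioning set).
  P5: blocked at collider B (neither it nor any descendant is in the conditioning set).
  P6: blocked at collider B (neither it nor any descendant is in the conditioning set).
  P7: blocked at fork node V ∈ conditioning set.
  P8: blocked at fork node V ∈ conditioning set.
{V} contains no descendant of Q and blocks every backdoor path.
No other singleton works — e.g. {G} leaves P8 open — so {V} is the unique smallest valid adjustment set.

{V}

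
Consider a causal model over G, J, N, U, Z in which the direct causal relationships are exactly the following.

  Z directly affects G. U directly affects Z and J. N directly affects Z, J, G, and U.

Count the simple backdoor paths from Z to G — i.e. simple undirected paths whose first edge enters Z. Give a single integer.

A backdoor path from Z to G is any simple undirected path whose first edge points into Z (i.e. leaves Z via a parent).
Parents of Z: {N, U}.
Enumerating:
  P1: Z <- N -> G
  P2: Z <- U <- N -> G
  P3: Z <- U -> J <- N -> G
That exhausts the simple backdoor paths. Count: 3.

3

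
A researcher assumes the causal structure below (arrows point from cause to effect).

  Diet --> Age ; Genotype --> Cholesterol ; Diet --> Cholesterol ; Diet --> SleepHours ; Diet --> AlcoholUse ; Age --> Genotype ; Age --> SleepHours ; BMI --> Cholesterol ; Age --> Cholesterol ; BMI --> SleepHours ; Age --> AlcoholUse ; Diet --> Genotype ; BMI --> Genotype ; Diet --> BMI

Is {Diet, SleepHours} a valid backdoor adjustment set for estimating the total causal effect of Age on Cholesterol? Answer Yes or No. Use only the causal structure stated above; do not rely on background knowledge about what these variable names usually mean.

Backdoor paths from Age to Cholesterol (paths whose first edge points into Age):
  P1: Age <- Diet -> BMI -> Genotype -> Cholesterol
  P2: Age <- Diet -> BMI -> Cholesterol
  P3: Age <- Diet -> Genotype <- BMI -> Cholesterol
  P4: Age <- Diet -> Genotype -> Cholesterol
  P5: Age <- Diet -> Cholesterol
  P6: Age <- Diet -> SleepHours <- BMI -> Genotype -> Cholesterol
  P7: Age <- Diet -> SleepHours <- BMI -> Cholesterol
Condition 1 (no descendant of Age in the set): FAILS — SleepHours is a descendant of Age.
Condition 2 (every backdoor path blocked by {Diet, SleepHours}):
  P1: blocked at fork node Diet ∈ conditioning set.
  P2: blocked at fork node Diet ∈ conditioning set.
  P3: blocked at fork node Diet ∈ conditioning set.
  P4: blocked at fork node Diet ∈ conditioning set.
  P5: blocked at fork node Diet ∈ conditioning set.
  P6: blocked at fork node Diet ∈ conditioning set.
  P7: blocked at fork node Diet ∈ conditioning set.
{Diet, SleepHours} does not satisfy the backdoor criterion.

No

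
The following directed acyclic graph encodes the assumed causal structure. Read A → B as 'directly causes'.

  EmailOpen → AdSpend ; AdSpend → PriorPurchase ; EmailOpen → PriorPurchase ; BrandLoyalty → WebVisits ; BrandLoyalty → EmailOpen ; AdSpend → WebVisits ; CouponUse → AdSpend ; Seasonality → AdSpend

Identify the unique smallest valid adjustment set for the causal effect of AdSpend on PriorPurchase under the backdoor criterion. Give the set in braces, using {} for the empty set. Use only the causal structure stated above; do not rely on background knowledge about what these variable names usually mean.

{EmailOpen}

Variables eligible for adjustment (non-descendants of AdSpend, excluding AdSpend and PriorPurchase): {BrandLoyalty, CouponUse, EmailOpen, Seasonality}.
Backdoor paths from AdSpend to PriorPurchase:
  P1: AdSpend <- EmailOpen -> PriorPurchase
The empty set is not sufficient: P1 (AdSpend <- EmailOpen -> PriorPurchase) has no collider blocking it and no conditioned non-collider, so it is open.
Try {EmailOpen}:
  P1: blocked at fork node EmailOpen ∈ conditioning set.
{EmailOpen} contains no descendant of AdSpend and blocks every backdoor path.
No other singleton works — e.g. {BrandLoyalty} leaves P1 open — so {EmailOpen} is the unique smallest valid adjustment set.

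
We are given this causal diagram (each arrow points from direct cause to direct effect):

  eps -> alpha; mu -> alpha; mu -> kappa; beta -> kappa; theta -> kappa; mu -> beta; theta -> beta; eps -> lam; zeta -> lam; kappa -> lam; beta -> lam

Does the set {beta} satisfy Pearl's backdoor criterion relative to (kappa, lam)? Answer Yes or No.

Backdoor paths from kappa to lam (paths whose first edge points into kappa):
  P1: kappa <- mu -> beta -> lam
  P2: kappa <- mu -> alpha <- eps -> lam
  P3: kappa <- theta -> beta <- mu -> alpha <- eps -> lam
  P4: kappa <- theta -> beta -> lam
  P5: kappa <- beta <- mu -> alpha <- eps -> lam
  P6: kappa <- beta -> lam
Condition 1 (no descendant of kappa in the set): holds — descendants of kappa are {lam}; none are in {beta}.
Condition 2 (every backdoor path blocked by {beta}):
  P1: blocked at chain node beta ∈ conditioning set.
  P2: blocked at collider alpha (neither it nor any descendant is in the conditioning set).
  P3: blocked at collider alpha (neither it nor any descendant is in the conditioning set).
  P4: blocked at chain node beta ∈ conditioning set.
  P5: blocked at chain node beta ∈ conditioning set.
  P6: blocked at fork node beta ∈ conditioning set.
{beta} satisfies the backdoor criterion.

Yes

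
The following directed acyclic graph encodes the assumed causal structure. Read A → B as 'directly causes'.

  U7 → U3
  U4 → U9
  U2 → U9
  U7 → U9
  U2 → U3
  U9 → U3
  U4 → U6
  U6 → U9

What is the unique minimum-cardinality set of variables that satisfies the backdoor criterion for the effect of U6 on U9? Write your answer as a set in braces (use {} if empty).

{U4}

Variables eligible for adjustment (non-descendants of U6, excluding U6 and U9): {U2, U4, U7}.
Backdoor paths from U6 to U9:
  P1: U6 <- U4 -> U9
The empty set is not sufficient: P1 (U6 <- U4 -> U9) has no collider blocking it and no conditioned non-collider, so it is open.
Try {U4}:
  P1: blocked at fork node U4 ∈ conditioning set.
{U4} contains no descendant of U6 and blocks every backdoor path.
No other singleton works — e.g. {U2} leaves P1 open — so {U4} is the unique smallest valid adjustment set.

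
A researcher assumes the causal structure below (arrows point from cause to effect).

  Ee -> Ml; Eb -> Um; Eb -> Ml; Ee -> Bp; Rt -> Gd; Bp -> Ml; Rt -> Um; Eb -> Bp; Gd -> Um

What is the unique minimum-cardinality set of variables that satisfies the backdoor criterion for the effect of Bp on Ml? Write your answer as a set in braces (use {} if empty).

{Eb, Ee}

Variables eligible for adjustment (non-descendants of Bp, excluding Bp and Ml): {Eb, Ee, Gd, Rt, Um}.
Backdoor paths from Bp to Ml:
  P1: Bp <- Eb -> Ml
  P2: Bp <- Ee -> Ml
The empty set is not sufficient: P1 (Bp <- Eb -> Ml) has no collider blocking it and no conditioned non-collider, so it is open.
Try {Eb, Ee}:
  P1: blocked at fork node Eb ∈ conditioning set.
  P2: blocked at fork node Ee ∈ conditioning set.
{Eb, Ee} contains no descendant of Bp and blocks every backdoor path.
Every element of {Eb, Ee} is needed (dropping Eb leaves P1 open; dropping Ee leaves P2 open), so no proper subset is valid.
Among all size-2 subsets of the eligible variables, only {Eb, Ee} blocks every backdoor path, so it is the unique smallest valid adjustment set.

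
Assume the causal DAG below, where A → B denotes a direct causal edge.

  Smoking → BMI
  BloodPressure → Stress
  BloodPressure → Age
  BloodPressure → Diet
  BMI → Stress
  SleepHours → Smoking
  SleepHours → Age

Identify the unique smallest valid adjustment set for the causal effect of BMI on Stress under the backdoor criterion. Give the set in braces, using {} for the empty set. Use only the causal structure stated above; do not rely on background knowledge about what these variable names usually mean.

{}

Variables eligible for adjustment (non-descendants of BMI, excluding BMI and Stress): {Age, BloodPressure, Diet, SleepHours, Smoking}.
Backdoor paths from BMI to Stress:
  P1: BMI <- Smoking <- SleepHours -> Age <- BloodPressure -> Stress
Each backdoor path contains an unconditioned collider, so every path is already blocked with the empty conditioning set:
  P1: blocked at collider Age (neither it nor any descendant is in the conditioning set).
The empty set is therefore the unique smallest valid set.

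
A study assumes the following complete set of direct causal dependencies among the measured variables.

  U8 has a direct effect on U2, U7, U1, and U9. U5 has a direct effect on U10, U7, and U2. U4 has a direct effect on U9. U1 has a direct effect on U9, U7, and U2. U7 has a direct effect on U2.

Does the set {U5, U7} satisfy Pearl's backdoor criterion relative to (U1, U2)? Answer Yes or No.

No

Backdoor paths from U1 to U2 (paths whose first edge points into U1):
  P1: U1 <- U8 -> U7 <- U5 -> U2
  P2: U1 <- U8 -> U7 -> U2
  P3: U1 <- U8 -> U2
Condition 1 (no descendant of U1 in the set): FAILS — U7 is a descendant of U1.
Condition 2 (every backdoor path blocked by {U5, U7}):
  P1: blocked at fork node U5 ∈ conditioning set.
  P2: blocked at chain node U7 ∈ conditioning set.
  P3: open — no interior node is in the conditioning set.
{U5, U7} does not satisfy the backdoor criterion.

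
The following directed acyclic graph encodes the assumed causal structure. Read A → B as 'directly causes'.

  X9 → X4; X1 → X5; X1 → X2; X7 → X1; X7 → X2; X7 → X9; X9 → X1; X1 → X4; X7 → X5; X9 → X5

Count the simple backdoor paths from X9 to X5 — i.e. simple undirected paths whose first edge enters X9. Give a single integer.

A backdoor path from X9 to X5 is any simple undirected path whose first edge points into X9 (i.e. leaves X9 via a parent).
Parents of X9: {X7}.
Enumerating:
  P1: X9 <- X7 -> X1 -> X5
  P2: X9 <- X7 -> X2 <- X1 -> X5
  P3: X9 <- X7 -> X5
That exhausts the simple backdoor paths. Count: 3.

3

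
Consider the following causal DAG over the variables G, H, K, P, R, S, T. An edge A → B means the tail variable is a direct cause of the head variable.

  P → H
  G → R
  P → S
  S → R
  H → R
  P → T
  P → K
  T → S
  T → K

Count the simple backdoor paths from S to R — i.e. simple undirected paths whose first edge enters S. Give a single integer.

3

A backdoor path from S to R is any simple undirected path whose first edge points into S (i.e. leaves S via a parent).
Parents of S: {P, T}.
Enumerating:
  P1: S <- P -> H -> R
  P2: S <- T <- P -> H -> R
  P3: S <- T -> K <- P -> H -> R
That exhausts the simple backdoor paths. Count: 3.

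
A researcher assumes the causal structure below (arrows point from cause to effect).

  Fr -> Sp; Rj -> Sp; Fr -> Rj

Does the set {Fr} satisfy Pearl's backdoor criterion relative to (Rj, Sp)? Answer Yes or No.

Yes

Backdoor paths from Rj to Sp (paths whose first edge points into Rj):
  P1: Rj <- Fr -> Sp
Condition 1 (no descendant of Rj in the set): holds — descendants of Rj are {Sp}; none are in {Fr}.
Condition 2 (every backdoor path blocked by {Fr}):
  P1: blocked at fork node Fr ∈ conditioning set.
{Fr} satisfies the backdoor criterion.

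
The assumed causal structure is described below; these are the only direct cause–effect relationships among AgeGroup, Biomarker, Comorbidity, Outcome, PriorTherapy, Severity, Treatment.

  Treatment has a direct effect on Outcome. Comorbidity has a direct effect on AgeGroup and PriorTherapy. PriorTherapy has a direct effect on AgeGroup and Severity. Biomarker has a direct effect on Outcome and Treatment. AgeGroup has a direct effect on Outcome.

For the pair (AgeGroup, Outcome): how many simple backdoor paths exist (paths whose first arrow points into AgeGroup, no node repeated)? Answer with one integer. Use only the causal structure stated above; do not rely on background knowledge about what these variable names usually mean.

0

A backdoor path from AgeGroup to Outcome is any simple undirected path whose first edge points into AgeGroup (i.e. leaves AgeGroup via a parent).
Parents of AgeGroup: {Comorbidity, PriorTherapy}.
No simple path from any parent of AgeGroup reaches Outcome without revisiting AgeGroup, so there are no backdoor paths.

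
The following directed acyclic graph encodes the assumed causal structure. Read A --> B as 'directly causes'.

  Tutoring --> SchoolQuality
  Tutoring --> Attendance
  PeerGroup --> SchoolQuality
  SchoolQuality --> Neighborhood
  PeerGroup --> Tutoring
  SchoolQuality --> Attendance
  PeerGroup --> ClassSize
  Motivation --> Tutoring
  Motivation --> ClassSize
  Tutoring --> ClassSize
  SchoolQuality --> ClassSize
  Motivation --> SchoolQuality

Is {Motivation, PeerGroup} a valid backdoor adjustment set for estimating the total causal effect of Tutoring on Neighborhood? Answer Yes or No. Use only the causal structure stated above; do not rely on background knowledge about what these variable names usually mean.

Yes

Backdoor paths from Tutoring to Neighborhood (paths whose first edge points into Tutoring):
  P1: Tutoring <- PeerGroup -> SchoolQuality -> Neighborhood
  P2: Tutoring <- PeerGroup -> ClassSize <- Motivation -> SchoolQuality -> Neighborhood
  P3: Tutoring <- PeerGroup -> ClassSize <- SchoolQuality -> Neighborhood
  P4: Tutoring <- Motivation -> SchoolQuality -> Neighborhood
  P5: Tutoring <- Motivation -> ClassSize <- PeerGroup -> SchoolQuality -> Neighborhood
  P6: Tutoring <- Motivation -> ClassSize <- SchoolQuality -> Neighborhood
Condition 1 (no descendant of Tutoring in the set): holds — descendants of Tutoring are {Attendance, ClassSize, Neighborhood, SchoolQuality}; none are in {Motivation, PeerGroup}.
Condition 2 (every backdoor path blocked by {Motivation, PeerGroup}):
  P1: blocked at fork node PeerGroup ∈ conditioning set.
  P2: blocked at fork node PeerGroup ∈ conditioning set.
  P3: blocked at fork node PeerGroup ∈ conditioning set.
  P4: blocked at fork node Motivation ∈ conditioning set.
  P5: blocked at fork node Motivation ∈ conditioning set.
  P6: blocked at fork node Motivation ∈ conditioning set.
{Motivation, PeerGroup} satisfies the backdoor criterion.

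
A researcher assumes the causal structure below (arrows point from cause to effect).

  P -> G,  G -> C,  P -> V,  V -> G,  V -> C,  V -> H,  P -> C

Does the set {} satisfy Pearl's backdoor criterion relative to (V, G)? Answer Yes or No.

Backdoor paths from V to G (paths whose first edge points into V):
  P1: V <- P -> G
  P2: V <- P -> C <- G
Condition 1 (no descendant of V in the set): holds — descendants of V are {C, G, H}; none are in {}.
Condition 2 (every backdoor path blocked by {}):
  P1: open — no interior node is in the conditioning set.
  P2: blocked at collider C (neither it nor any descendant is in the conditioning set).
{} does not satisfy the backdoor criterion.

No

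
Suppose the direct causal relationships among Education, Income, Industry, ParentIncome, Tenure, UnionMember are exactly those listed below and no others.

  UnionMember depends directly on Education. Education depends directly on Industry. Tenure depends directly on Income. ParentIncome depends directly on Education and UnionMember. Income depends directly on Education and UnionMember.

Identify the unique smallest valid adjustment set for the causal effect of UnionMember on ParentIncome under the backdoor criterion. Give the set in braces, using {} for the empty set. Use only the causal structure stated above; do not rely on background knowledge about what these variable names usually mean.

Variables eligible for adjustment (non-descendants of UnionMember, excluding UnionMember and ParentIncome): {Education, Industry}.
Backdoor paths from UnionMember to ParentIncome:
  P1: UnionMember <- Education -> ParentIncome
The empty set is not sufficient: P1 (UnionMember <- Education -> ParentIncome) has no collider blocking it and no conditioned non-collider, so it is open.
Try {Education}:
  P1: blocked at fork node Education ∈ conditioning set.
{Education} contains no descendant of UnionMember and blocks every backdoor path.
No other singleton works — e.g. {Industry} leaves P1 open — so {Education} is the unique smallest valid adjustment set.

{Education}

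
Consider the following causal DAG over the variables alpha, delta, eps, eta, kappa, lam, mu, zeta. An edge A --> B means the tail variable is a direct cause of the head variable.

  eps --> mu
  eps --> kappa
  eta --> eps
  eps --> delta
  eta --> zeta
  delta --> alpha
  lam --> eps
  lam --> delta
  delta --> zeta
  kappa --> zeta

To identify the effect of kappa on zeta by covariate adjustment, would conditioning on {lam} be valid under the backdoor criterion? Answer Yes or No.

No

Backdoor paths from kappa to zeta (paths whose first edge points into kappa):
  P1: kappa <- eps <- lam -> delta -> zeta
  P2: kappa <- eps <- eta -> zeta
  P3: kappa <- eps -> delta -> zeta
Condition 1 (no descendant of kappa in the set): holds — descendants of kappa are {zeta}; none are in {lam}.
Condition 2 (every backdoor path blocked by {lam}):
  P1: blocked at fork node lam ∈ conditioning set.
  P2: open — no interior node is in the conditioning set.
  P3: open — no interior node is in the conditioning set.
{lam} does not satisfy the backdoor criterion.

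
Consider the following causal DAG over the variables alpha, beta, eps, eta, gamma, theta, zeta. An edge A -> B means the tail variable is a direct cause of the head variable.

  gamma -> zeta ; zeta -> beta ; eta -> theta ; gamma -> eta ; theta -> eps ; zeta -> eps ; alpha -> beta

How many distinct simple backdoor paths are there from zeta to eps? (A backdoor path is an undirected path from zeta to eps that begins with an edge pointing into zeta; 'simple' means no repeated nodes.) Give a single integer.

1

A backdoor path from zeta to eps is any simple undirected path whose first edge points into zeta (i.e. leaves zeta via a parent).
Parents of zeta: {gamma}.
Enumerating:
  P1: zeta <- gamma -> eta -> theta -> eps
That exhausts the simple backdoor paths. Count: 1.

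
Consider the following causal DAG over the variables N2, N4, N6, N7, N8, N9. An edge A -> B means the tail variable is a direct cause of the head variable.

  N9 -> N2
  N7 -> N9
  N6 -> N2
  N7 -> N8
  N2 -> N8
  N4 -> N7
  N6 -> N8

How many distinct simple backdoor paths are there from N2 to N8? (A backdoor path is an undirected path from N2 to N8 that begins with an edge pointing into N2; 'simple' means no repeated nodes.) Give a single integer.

A backdoor path from N2 to N8 is any simple undirected path whose first edge points into N2 (i.e. leaves N2 via a parent).
Parents of N2: {N6, N9}.
Enumerating:
  P1: N2 <- N6 -> N8
  P2: N2 <- N9 <- N7 -> N8
That exhausts the simple backdoor paths. Count: 2.

2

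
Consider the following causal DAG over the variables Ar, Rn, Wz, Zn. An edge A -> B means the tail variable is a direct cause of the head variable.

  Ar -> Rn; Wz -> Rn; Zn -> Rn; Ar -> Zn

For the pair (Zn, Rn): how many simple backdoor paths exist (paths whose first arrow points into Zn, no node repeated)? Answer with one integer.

A backdoor path from Zn to Rn is any simple undirected path whose first edge points into Zn (i.e. leaves Zn via a parent).
Parents of Zn: {Ar}.
Enumerating:
  P1: Zn <- Ar -> Rn
That exhausts the simple backdoor paths. Count: 1.

1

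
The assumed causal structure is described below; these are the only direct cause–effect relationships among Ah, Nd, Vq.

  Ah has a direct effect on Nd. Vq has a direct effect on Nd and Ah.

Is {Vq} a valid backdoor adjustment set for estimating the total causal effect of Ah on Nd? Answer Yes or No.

Backdoor paths from Ah to Nd (paths whose first edge points into Ah):
  P1: Ah <- Vq -> Nd
Condition 1 (no descendant of Ah in the set): holds — descendants of Ah are {Nd}; none are in {Vq}.
Condition 2 (every backdoor path blocked by {Vq}):
  P1: blocked at fork node Vq ∈ conditioning set.
{Vq} satisfies the backdoor criterion.

Yes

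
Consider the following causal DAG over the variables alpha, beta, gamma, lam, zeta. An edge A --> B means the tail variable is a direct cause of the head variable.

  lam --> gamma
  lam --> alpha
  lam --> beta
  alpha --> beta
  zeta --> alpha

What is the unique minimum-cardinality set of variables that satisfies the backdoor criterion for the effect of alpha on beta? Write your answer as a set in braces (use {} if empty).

{lam}

Variables eligible for adjustment (non-descendants of alpha, excluding alpha and beta): {gamma, lam, zeta}.
Backdoor paths from alpha to beta:
  P1: alpha <- lam -> beta
The empty set is not sufficient: P1 (alpha <- lam -> beta) has no collider blocking it and no conditioned non-collider, so it is open.
Try {lam}:
  P1: blocked at fork node lam ∈ conditioning set.
{lam} contains no descendant of alpha and blocks every backdoor path.
No other singleton works — e.g. {gamma} leaves P1 open — so {lam} is the unique smallest valid adjustment set.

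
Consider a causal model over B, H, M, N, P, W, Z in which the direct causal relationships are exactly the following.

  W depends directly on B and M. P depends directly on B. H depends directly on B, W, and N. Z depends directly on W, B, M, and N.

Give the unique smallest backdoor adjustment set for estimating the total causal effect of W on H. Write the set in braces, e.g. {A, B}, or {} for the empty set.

{B}

Variables eligible for adjustment (non-descendants of W, excluding W and H): {B, M, N, P}.
Backdoor paths from W to H:
  P1: W <- M -> Z <- N -> H
  P2: W <- M -> Z <- B -> H
  P3: W <- B -> H
  P4: W <- B -> Z <- N -> H
The empty set is not sufficient: P3 (W <- B -> H) has no collider blocking it and no conditioned non-collider, so it is open.
Try {B}:
  P1: blocked at collider Z (neither it nor any descendant is in the conditioning set).
  P2: blocked at collider Z (neither it nor any descendant is in the conditioning set).
  P3: blocked at fork node B ∈ conditioning set.
  P4: blocked at fork node B ∈ conditioning set.
{B} contains no descendant of W and blocks every backdoor path.
No other singleton works — e.g. {N} leaves P3 open — so {B} is the unique smallest valid adjustment set.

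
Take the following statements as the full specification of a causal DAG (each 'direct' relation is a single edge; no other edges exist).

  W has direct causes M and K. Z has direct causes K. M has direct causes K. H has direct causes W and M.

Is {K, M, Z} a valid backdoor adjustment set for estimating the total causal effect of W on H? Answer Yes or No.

Yes

Backdoor paths from W to H (paths whose first edge points into W):
  P1: W <- K -> M -> H
  P2: W <- M -> H
Condition 1 (no descendant of W in the set): holds — descendants of W are {H}; none are in {K, M, Z}.
Condition 2 (every backdoor path blocked by {K, M, Z}):
  P1: blocked at fork node K ∈ conditioning set.
  P2: blocked at fork node M ∈ conditioning set.
{K, M, Z} satisfies the backdoor criterion.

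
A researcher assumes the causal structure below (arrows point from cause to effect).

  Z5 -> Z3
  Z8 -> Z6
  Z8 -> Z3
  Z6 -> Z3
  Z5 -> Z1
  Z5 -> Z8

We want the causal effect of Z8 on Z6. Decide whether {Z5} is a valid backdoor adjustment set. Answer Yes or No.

Backdoor paths from Z8 to Z6 (paths whose first edge points into Z8):
  P1: Z8 <- Z5 -> Z3 <- Z6
Condition 1 (no descendant of Z8 in the set): holds — descendants of Z8 are {Z3, Z6}; none are in {Z5}.
Condition 2 (every backdoor path blocked by {Z5}):
  P1: blocked at fork node Z5 ∈ conditioning set.
{Z5} satisfies the backdoor criterion.

Yes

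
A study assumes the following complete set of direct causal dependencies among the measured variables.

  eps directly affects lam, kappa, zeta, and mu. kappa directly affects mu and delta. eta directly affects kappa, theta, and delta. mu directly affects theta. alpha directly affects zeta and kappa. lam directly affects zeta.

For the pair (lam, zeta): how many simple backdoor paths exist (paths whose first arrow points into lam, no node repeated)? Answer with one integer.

A backdoor path from lam to zeta is any simple undirected path whose first edge points into lam (i.e. leaves lam via a parent).
Parents of lam: {eps}.
Enumerating:
  P1: lam <- eps -> kappa <- alpha -> zeta
  P2: lam <- eps -> zeta
  P3: lam <- eps -> mu <- kappa <- alpha -> zeta
  P4: lam <- eps -> mu -> theta <- eta -> kappa <- alpha -> zeta
  P5: lam <- eps -> mu -> theta <- eta -> delta <- kappa <- alpha -> zeta
That exhausts the simple backdoor paths. Count: 5.

5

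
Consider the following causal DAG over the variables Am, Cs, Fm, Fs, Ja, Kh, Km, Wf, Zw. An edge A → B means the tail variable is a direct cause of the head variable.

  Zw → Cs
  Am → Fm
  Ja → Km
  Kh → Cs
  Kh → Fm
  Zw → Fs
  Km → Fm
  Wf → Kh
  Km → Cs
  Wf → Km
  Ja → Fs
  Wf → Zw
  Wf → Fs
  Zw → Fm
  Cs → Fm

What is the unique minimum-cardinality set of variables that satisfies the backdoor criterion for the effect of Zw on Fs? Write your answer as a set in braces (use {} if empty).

Variables eligible for adjustment (non-descendants of Zw, excluding Zw and Fs): {Am, Ja, Kh, Km, Wf}.
Backdoor paths from Zw to Fs:
  P1: Zw <- Wf -> Kh -> Cs <- Km <- Ja -> Fs
  P2: Zw <- Wf -> Kh -> Cs -> Fm <- Km <- Ja -> Fs
  P3: Zw <- Wf -> Kh -> Fm <- Km <- Ja -> Fs
  P4: Zw <- Wf -> Kh -> Fm <- Cs <- Km <- Ja -> Fs
  P5: Zw <- Wf -> Km <- Ja -> Fs
  P6: Zw <- Wf -> Fs
The empty set is not sufficient: P6 (Zw <- Wf -> Fs) has no collider blocking it and no conditioned non-collider, so it is open.
Try {Wf}:
  P1: blocked at fork node Wf ∈ conditioning set.
  P2: blocked at fork node Wf ∈ conditioning set.
  P3: blocked at fork node Wf ∈ conditioning set.
  P4: blocked at fork node Wf ∈ conditioning set.
  P5: blocked at fork node Wf ∈ conditioning set.
  P6: blocked at fork node Wf ∈ conditioning set.
{Wf} contains no descendant of Zw and blocks every backdoor path.
No other singleton works — e.g. {Ja} leaves P6 open — so {Wf} is the unique smallest valid adjustment set.

{Wf}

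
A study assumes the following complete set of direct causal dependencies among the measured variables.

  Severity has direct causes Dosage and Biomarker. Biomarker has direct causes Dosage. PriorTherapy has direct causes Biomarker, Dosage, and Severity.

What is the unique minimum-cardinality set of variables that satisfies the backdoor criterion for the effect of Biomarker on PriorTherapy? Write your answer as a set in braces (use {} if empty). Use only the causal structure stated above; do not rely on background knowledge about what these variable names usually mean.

Variables eligible for adjustment (non-descendants of Biomarker, excluding Biomarker and PriorTherapy): {Dosage}.
Backdoor paths from Biomarker to PriorTherapy:
  P1: Biomarker <- Dosage -> Severity -> PriorTherapy
  P2: Biomarker <- Dosage -> PriorTherapy
The empty set is not sufficient: P1 (Biomarker <- Dosage -> Severity -> PriorTherapy) has no collider blocking it and no conditioned non-collider, so it is open.
Try {Dosage}:
  P1: blocked at fork node Dosage ∈ conditioning set.
  P2: blocked at fork node Dosage ∈ conditioning set.
{Dosage} contains no descendant of Biomarker and blocks every backdoor path.
{Dosage} is the unique smallest valid adjustment set.

{Dosage}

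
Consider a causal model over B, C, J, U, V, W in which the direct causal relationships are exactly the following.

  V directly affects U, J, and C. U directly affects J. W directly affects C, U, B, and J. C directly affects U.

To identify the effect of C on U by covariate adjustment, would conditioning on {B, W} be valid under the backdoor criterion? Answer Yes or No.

No

Backdoor paths from C to U (paths whose first edge points into C):
  P1: C <- W -> U
  P2: C <- W -> J <- V -> U
  P3: C <- W -> J <- U
  P4: C <- V -> U
  P5: C <- V -> J <- W -> U
  P6: C <- V -> J <- U
Condition 1 (no descendant of C in the set): holds — descendants of C are {J, U}; none are in {B, W}.
Condition 2 (every backdoor path blocked by {B, W}):
  P1: blocked at fork node W ∈ conditioning set.
  P2: blocked at fork node W ∈ conditioning set.
  P3: blocked at fork node W ∈ conditioning set.
  P4: open — no interior node is in the conditioning set.
  P5: blocked at collider J (neither it nor any descendant is in the conditioning set).
  P6: blocked at collider J (neither it nor any descendant is in the conditioning set).
{B, W} does not satisfy the backdoor criterion.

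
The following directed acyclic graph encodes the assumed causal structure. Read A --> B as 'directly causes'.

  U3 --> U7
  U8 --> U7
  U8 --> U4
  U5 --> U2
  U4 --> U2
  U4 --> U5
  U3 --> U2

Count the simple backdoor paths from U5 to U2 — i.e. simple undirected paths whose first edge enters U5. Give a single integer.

A backdoor path from U5 to U2 is any simple undirected path whose first edge points into U5 (i.e. leaves U5 via a parent).
Parents of U5: {U4}.
Enumerating:
  P1: U5 <- U4 <- U8 -> U7 <- U3 -> U2
  P2: U5 <- U4 -> U2
That exhausts the simple backdoor paths. Count: 2.

2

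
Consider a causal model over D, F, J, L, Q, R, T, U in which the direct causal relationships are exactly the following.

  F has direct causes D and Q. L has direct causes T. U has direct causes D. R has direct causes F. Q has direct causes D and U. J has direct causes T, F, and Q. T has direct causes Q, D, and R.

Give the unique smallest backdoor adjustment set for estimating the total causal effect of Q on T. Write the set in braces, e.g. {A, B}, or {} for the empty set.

Variables eligible for adjustment (non-descendants of Q, excluding Q and T): {D, U}.
Backdoor paths from Q to T:
  P1: Q <- D -> F -> R -> T
  P2: Q <- D -> F -> J <- T
  P3: Q <- D -> T
  P4: Q <- U <- D -> F -> R -> T
  P5: Q <- U <- D -> F -> J <- T
  P6: Q <- U <- D -> T
The empty set is not sufficient: P1 (Q <- D -> F -> R -> T) has no collider blocking it and no conditioned non-collider, so it is open.
Try {D}:
  P1: blocked at fork node D ∈ conditioning set.
  P2: blocked at fork node D ∈ conditioning set.
  P3: blocked at fork node D ∈ conditioning set.
  P4: blocked at fork node D ∈ conditioning set.
  P5: blocked at fork node D ∈ conditioning set.
  P6: blocked at fork node D ∈ conditioning set.
{D} contains no descendant of Q and blocks every backdoor path.
No other singleton works — e.g. {U} leaves P1 open — so {D} is the unique smallest valid adjustment set.

{D}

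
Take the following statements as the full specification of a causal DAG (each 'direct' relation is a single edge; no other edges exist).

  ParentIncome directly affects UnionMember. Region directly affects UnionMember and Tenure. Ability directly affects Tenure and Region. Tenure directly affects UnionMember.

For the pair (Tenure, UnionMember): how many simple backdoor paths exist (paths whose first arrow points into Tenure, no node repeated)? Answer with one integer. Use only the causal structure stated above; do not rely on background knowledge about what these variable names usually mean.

2

A backdoor path from Tenure to UnionMember is any simple undirected path whose first edge points into Tenure (i.e. leaves Tenure via a parent).
Parents of Tenure: {Ability, Region}.
Enumerating:
  P1: Tenure <- Ability -> Region -> UnionMember
  P2: Tenure <- Region -> UnionMember
That exhausts the simple backdoor paths. Count: 2.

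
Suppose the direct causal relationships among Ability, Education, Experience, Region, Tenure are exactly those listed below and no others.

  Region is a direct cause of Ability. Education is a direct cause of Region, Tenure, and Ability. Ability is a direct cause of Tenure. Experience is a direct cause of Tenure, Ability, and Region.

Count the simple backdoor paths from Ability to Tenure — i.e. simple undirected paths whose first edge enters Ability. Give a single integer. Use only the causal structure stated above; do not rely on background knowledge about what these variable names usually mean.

A backdoor path from Ability to Tenure is any simple undirected path whose first edge points into Ability (i.e. leaves Ability via a parent).
Parents of Ability: {Education, Experience, Region}.
Enumerating:
  P1: Ability <- Education -> Region <- Experience -> Tenure
  P2: Ability <- Education -> Tenure
  P3: Ability <- Experience -> Region <- Education -> Tenure
  P4: Ability <- Experience -> Tenure
  P5: Ability <- Region <- Education -> Tenure
  P6: Ability <- Region <- Experience -> Tenure
That exhausts the simple backdoor paths. Count: 6.

6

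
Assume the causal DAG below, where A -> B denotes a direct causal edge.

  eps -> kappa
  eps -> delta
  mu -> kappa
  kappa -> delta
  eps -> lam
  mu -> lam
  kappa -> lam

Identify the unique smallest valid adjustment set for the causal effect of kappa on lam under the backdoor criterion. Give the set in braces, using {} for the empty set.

Variables eligible for adjustment (non-descendants of kappa, excluding kappa and lam): {eps, mu}.
Backdoor paths from kappa to lam:
  P1: kappa <- mu -> lam
  P2: kappa <- eps -> lam
The empty set is not sufficient: P1 (kappa <- mu -> lam) has no collider blocking it and no conditioned non-collider, so it is open.
Try {eps, mu}:
  P1: blocked at fork node mu ∈ conditioning set.
  P2: blocked at fork node eps ∈ conditioning set.
{eps, mu} contains no descendant of kappa and blocks every backdoor path.
Every element of {eps, mu} is needed (dropping eps leaves P2 open; dropping mu leaves P1 open), so no proper subset is valid.
Among all size-2 subsets of the eligible variables, only {eps, mu} blocks every backdoor path, so it is the unique smallest valid adjustment set.

{eps, mu}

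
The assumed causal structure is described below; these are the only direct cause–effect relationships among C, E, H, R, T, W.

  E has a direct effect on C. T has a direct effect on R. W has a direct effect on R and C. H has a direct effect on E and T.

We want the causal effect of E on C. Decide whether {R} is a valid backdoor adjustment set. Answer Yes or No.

Backdoor paths from E to C (paths whose first edge points into E):
  P1: E <- H -> T -> R <- W -> C
Condition 1 (no descendant of E in the set): holds — descendants of E are {C}; none are in {R}.
Condition 2 (every backdoor path blocked by {R}):
  P1: open — collider(s) R are conditioned on (or have a conditioned descendant) and no non-collider on the path is in the set.
{R} does not satisfy the backdoor criterion.

No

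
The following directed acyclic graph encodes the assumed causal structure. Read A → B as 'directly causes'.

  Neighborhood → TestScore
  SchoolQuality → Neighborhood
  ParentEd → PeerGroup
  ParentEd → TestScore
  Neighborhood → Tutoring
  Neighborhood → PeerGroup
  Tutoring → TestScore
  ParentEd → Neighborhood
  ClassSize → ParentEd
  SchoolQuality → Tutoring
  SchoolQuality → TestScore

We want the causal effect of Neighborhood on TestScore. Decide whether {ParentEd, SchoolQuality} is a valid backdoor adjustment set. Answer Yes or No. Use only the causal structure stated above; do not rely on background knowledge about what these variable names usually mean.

Backdoor paths from Neighborhood to TestScore (paths whose first edge points into Neighborhood):
  P1: Neighborhood <- ParentEd -> TestScore
  P2: Neighborhood <- SchoolQuality -> Tutoring -> TestScore
  P3: Neighborhood <- SchoolQuality -> TestScore
Condition 1 (no descendant of Neighborhood in the set): holds — descendants of Neighborhood are {PeerGroup, TestScore, Tutoring}; none are in {ParentEd, SchoolQuality}.
Condition 2 (every backdoor path blocked by {ParentEd, SchoolQuality}):
  P1: blocked at fork node ParentEd ∈ conditioning set.
  P2: blocked at fork node SchoolQuality ∈ conditioning set.
  P3: blocked at fork node SchoolQuality ∈ conditioning set.
{ParentEd, SchoolQuality} satisfies the backdoor criterion.

Yes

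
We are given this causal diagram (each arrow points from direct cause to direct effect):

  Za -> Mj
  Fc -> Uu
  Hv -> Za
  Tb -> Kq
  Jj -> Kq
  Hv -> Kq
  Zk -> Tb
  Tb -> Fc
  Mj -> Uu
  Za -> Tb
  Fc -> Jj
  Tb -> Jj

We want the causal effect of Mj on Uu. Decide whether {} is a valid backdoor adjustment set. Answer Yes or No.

No

Backdoor paths from Mj to Uu (paths whose first edge points into Mj):
  P1: Mj <- Za <- Hv -> Kq <- Tb -> Fc -> Uu
  P2: Mj <- Za <- Hv -> Kq <- Tb -> Jj <- Fc -> Uu
  P3: Mj <- Za <- Hv -> Kq <- Jj <- Tb -> Fc -> Uu
  P4: Mj <- Za <- Hv -> Kq <- Jj <- Fc -> Uu
  P5: Mj <- Za -> Tb -> Fc -> Uu
  P6: Mj <- Za -> Tb -> Jj <- Fc -> Uu
  P7: Mj <- Za -> Tb -> Kq <- Jj <- Fc -> Uu
Condition 1 (no descendant of Mj in the set): holds — descendants of Mj are {Uu}; none are in {}.
Condition 2 (every backdoor path blocked by {}):
  P1: blocked at collider Kq (neither it nor any descendant is in the conditioning set).
  P2: blocked at collider Kq (neither it nor any descendant is in the conditioning set).
  P3: blocked at collider Kq (neither it nor any descendant is in the conditioning set).
  P4: blocked at collider Kq (neither it nor any descendant is in the conditioning set).
  P5: open — no interior node is in the conditioning set.
  P6: blocked at collider Jj (neither it nor any descendant is in the conditioning set).
  P7: blocked at collider Kq (neither it nor any descendant is in the conditioning set).
{} does not satisfy the backdoor criterion.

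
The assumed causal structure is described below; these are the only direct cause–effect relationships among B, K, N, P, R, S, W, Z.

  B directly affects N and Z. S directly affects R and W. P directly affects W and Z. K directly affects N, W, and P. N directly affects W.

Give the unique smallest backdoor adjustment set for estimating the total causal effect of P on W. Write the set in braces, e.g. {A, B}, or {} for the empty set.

Variables eligible for adjustment (non-descendants of P, excluding P and W): {B, K, N, R, S}.
Backdoor paths from P to W:
  P1: P <- K -> N -> W
  P2: P <- K -> W
The empty set is not sufficient: P1 (P <- K -> N -> W) has no collider blocking it and no conditioned non-collider, so it is open.
Try {K}:
  P1: blocked at fork node K ∈ conditioning set.
  P2: blocked at fork node K ∈ conditioning set.
{K} contains no descendant of P and blocks every backdoor path.
No other singleton works — e.g. {B} leaves P1 open — so {K} is the unique smallest valid adjustment set.

{K}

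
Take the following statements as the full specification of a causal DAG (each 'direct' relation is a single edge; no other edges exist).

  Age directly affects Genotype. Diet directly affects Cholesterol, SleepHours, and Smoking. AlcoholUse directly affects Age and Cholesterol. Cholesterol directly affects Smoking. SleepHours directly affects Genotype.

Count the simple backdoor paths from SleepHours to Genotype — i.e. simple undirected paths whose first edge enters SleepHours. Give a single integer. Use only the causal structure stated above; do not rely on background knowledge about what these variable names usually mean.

A backdoor path from SleepHours to Genotype is any simple undirected path whose first edge points into SleepHours (i.e. leaves SleepHours via a parent).
Parents of SleepHours: {Diet}.
Enumerating:
  P1: SleepHours <- Diet -> Cholesterol <- AlcoholUse -> Age -> Genotype
  P2: SleepHours <- Diet -> Smoking <- Cholesterol <- AlcoholUse -> Age -> Genotype
That exhausts the simple backdoor paths. Count: 2.

2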